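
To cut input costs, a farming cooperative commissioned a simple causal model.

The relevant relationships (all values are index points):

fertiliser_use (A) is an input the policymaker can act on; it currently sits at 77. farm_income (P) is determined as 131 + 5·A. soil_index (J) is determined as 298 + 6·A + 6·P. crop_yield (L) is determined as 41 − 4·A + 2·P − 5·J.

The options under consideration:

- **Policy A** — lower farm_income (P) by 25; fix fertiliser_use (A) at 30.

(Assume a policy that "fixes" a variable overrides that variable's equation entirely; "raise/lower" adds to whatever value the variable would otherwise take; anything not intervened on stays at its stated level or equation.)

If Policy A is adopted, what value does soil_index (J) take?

2014

Policy A (P − 25, A := 30):
  A = 30
  P = 131 + 5·30 (−25 from intervention) = 256
  J = 298 + 6·30 + 6·256 = 2014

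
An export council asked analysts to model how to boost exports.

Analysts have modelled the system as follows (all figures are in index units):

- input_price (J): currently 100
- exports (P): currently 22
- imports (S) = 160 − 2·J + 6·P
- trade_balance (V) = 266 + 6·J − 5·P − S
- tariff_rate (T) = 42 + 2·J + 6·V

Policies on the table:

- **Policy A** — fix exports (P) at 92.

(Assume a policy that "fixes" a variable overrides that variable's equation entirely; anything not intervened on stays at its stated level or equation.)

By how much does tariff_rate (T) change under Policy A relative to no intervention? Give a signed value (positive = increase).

-4620

Baseline:
  J = 100
  P = 22
  S = 160 − 2·100 + 6·22 = 92
  V = 266 + 6·100 − 5·22 − 92 = 664
  T = 42 + 2·100 + 6·664 = 4226
Policy A (P := 92):
  J = 100
  P = 92
  S = 160 − 2·100 + 6·92 = 512
  V = 266 + 6·100 − 5·92 − 512 = -106
  T = 42 + 2·100 + 6·(-106) = -394
Change in T: -394 − 4226 = -4620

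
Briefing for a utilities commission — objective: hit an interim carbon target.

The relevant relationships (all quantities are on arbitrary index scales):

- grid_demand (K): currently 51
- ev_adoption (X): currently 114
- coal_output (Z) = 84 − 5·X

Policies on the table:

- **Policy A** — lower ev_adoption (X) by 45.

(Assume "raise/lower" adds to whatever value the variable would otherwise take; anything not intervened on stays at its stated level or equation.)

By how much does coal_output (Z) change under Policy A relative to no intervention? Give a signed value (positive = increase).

225

Baseline:
  X = 114
  Z = 84 − 5·114 = -486
Policy A (X − 45):
  X = 114 − 45 = 69
  Z = 84 − 5·69 = -261
Change in Z: -261 − (-486) = 225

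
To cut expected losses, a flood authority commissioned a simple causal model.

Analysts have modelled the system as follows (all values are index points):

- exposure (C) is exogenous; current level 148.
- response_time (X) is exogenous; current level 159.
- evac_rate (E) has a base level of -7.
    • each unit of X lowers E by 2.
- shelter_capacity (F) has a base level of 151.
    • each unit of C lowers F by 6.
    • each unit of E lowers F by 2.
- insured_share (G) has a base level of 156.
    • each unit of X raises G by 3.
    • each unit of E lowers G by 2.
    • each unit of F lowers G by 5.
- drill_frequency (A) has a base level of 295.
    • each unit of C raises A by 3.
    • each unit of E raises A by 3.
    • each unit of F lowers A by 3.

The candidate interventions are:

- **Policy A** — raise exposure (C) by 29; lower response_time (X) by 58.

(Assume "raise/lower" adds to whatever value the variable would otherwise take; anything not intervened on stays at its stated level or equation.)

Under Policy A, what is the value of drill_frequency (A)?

Policy A (C + 29, X − 58):
  C = 148 + 29 = 177
  X = 159 − 58 = 101
  E = -7 − 2·101 = -209
  F = 151 − 6·177 − 2·(-209) = -493
  A = 295 + 3·177 + 3·(-209) − 3·(-493) = 1678

1678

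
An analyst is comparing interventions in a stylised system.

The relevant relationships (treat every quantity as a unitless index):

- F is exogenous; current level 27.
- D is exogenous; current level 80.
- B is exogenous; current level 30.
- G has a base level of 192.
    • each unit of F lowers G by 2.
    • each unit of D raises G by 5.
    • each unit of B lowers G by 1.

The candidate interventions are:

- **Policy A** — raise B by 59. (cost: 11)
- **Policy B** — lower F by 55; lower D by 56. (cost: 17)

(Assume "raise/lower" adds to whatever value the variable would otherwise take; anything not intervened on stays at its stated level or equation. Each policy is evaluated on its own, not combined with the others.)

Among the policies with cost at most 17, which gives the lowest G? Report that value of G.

Policy A (B + 59):
  F = 27
  D = 80
  B = 30 + 59 = 89
  G = 192 − 2·27 + 5·80 − 89 = 449
Policy B (F − 55, D − 56):
  F = 27 − 55 = -28
  D = 80 − 56 = 24
  B = 30
  G = 192 − 2·(-28) + 5·24 − 30 = 338
Comparing — Policy A: G=449, Policy B: G=338. Lowest is 338 (Policy B).

338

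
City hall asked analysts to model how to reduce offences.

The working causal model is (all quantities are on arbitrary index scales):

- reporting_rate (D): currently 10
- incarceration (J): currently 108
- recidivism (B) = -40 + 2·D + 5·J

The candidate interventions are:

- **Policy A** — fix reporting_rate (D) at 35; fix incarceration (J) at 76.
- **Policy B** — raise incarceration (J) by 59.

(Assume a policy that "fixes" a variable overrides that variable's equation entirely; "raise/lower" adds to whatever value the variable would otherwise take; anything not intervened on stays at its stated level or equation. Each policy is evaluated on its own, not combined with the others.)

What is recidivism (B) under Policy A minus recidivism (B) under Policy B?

Policy A (D := 35, J := 76):
  D = 35
  J = 76
  B = -40 + 2·35 + 5·76 = 410
Policy B (J + 59):
  D = 10
  J = 108 + 59 = 167
  B = -40 + 2·10 + 5·167 = 815
B: 410 − 815 = -405

-405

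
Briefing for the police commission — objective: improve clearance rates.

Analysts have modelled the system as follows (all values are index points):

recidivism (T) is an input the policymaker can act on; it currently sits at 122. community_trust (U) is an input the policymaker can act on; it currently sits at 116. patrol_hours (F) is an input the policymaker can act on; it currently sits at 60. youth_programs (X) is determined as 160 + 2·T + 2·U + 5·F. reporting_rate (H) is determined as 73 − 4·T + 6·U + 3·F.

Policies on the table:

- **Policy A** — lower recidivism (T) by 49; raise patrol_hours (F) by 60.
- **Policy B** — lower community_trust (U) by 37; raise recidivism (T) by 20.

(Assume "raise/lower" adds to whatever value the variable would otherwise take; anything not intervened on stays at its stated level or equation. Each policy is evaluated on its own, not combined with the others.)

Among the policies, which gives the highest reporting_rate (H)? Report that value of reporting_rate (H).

Policy A (T − 49, F + 60):
  T = 122 − 49 = 73
  U = 116
  F = 60 + 60 = 120
  H = 73 − 4·73 + 6·116 + 3·120 = 837
Policy B (U − 37, T + 20):
  T = 122 + 20 = 142
  U = 116 − 37 = 79
  F = 60
  H = 73 − 4·142 + 6·79 + 3·60 = 159
Comparing — Policy A: H=837, Policy B: H=159. Highest is 837 (Policy A).

837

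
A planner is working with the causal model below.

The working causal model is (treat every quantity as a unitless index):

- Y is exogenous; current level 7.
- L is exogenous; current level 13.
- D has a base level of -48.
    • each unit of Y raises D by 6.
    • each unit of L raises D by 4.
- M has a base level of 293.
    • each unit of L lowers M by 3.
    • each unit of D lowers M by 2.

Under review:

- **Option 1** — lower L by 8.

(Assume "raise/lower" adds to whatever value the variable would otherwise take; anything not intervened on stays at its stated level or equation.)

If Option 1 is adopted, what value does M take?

250

Option 1 (L − 8):
  Y = 7
  L = 13 − 8 = 5
  D = -48 + 6·7 + 4·5 = 14
  M = 293 − 3·5 − 2·14 = 250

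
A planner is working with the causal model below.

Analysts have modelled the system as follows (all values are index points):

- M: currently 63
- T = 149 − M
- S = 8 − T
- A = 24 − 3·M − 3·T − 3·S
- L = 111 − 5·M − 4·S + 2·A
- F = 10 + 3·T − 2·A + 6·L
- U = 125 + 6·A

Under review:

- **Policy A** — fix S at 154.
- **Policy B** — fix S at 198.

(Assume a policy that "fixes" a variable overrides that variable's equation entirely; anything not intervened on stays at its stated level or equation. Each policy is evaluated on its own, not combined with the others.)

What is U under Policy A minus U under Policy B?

792

Policy A (S := 154):
  M = 63
  T = 149 − 63 = 86
  S = 154
  A = 24 − 3·63 − 3·86 − 3·154 = -885
  U = 125 + 6·(-885) = -5185
Policy B (S := 198):
  M = 63
  T = 149 − 63 = 86
  S = 198
  A = 24 − 3·63 − 3·86 − 3·198 = -1017
  U = 125 + 6·(-1017) = -5977
U: -5185 − (-5977) = 792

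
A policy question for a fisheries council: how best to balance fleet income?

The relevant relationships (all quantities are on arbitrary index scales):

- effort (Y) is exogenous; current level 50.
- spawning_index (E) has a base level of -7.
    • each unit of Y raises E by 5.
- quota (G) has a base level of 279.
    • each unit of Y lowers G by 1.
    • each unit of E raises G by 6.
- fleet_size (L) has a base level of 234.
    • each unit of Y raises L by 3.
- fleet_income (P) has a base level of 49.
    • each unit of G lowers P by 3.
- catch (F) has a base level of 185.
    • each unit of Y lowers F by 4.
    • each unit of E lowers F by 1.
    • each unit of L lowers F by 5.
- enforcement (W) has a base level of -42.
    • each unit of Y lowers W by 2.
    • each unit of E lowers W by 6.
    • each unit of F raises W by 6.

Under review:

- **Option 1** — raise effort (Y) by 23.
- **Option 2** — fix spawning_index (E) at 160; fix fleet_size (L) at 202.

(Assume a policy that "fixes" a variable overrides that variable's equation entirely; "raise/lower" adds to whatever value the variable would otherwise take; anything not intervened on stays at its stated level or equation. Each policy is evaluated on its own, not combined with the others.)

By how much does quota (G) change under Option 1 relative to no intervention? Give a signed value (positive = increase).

Baseline:
  Y = 50
  E = -7 + 5·50 = 243
  G = 279 − 50 + 6·243 = 1687
Option 1 (Y + 23):
  Y = 50 + 23 = 73
  E = -7 + 5·73 = 358
  G = 279 − 73 + 6·358 = 2354
Change in G: 2354 − 1687 = 667

667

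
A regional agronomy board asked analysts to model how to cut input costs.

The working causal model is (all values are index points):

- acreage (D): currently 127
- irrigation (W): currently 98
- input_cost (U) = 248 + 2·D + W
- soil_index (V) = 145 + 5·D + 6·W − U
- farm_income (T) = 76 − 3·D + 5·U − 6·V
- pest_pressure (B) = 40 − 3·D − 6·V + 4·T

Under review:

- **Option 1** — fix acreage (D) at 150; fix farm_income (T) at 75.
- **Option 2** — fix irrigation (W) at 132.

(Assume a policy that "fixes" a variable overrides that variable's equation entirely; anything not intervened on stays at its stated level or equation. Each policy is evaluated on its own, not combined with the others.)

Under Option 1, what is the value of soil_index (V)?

837

Option 1 (D := 150, T := 75):
  D = 150
  W = 98
  U = 248 + 2·150 + 98 = 646
  V = 145 + 5·150 + 6·98 − 646 = 837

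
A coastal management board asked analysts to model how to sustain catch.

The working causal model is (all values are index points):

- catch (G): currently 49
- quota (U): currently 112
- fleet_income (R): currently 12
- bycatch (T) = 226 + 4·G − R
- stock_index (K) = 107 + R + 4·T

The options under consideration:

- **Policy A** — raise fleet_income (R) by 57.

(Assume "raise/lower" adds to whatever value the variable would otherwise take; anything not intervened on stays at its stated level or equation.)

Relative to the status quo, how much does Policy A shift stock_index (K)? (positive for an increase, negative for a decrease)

-171

Baseline:
  G = 49
  R = 12
  T = 226 + 4·49 − 12 = 410
  K = 107 + 12 + 4·410 = 1759
Policy A (R + 57):
  G = 49
  R = 12 + 57 = 69
  T = 226 + 4·49 − 69 = 353
  K = 107 + 69 + 4·353 = 1588
Change in K: 1588 − 1759 = -171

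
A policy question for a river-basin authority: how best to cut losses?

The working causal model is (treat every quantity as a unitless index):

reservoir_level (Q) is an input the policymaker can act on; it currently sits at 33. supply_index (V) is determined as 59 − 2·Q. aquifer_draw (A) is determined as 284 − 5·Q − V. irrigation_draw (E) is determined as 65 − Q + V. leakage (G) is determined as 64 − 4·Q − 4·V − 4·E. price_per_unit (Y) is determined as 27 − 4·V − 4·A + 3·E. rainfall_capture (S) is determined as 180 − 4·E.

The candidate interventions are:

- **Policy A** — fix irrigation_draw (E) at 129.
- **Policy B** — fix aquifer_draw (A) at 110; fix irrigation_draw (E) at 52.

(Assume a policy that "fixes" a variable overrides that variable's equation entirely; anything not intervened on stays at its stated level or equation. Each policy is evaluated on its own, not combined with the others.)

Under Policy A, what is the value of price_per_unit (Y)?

-62

Policy A (E := 129):
  Q = 33
  V = 59 − 2·33 = -7
  A = 284 − 5·33 − (-7) = 126
  E = 129
  Y = 27 − 4·(-7) − 4·126 + 3·129 = -62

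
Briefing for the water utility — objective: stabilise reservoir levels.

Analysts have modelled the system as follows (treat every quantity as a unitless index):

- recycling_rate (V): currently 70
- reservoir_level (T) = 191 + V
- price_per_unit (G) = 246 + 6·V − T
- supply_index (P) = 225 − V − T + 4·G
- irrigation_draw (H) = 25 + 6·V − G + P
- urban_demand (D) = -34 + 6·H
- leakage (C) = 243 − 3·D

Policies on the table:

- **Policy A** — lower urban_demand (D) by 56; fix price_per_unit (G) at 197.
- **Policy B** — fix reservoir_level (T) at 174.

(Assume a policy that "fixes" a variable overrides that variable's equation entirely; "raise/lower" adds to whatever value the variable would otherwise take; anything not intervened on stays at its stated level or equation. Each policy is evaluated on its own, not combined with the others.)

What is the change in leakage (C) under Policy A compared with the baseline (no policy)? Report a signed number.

Baseline:
  V = 70
  T = 191 + 70 = 261
  G = 246 + 6·70 − 261 = 405
  P = 225 − 70 − 261 + 4·405 = 1514
  H = 25 + 6·70 − 405 + 1514 = 1554
  D = -34 + 6·1554 = 9290
  C = 243 − 3·9290 = -27627
Policy A (D − 56, G := 197):
  V = 70
  T = 191 + 70 = 261
  G = 197
  P = 225 − 70 − 261 + 4·197 = 682
  H = 25 + 6·70 − 197 + 682 = 930
  D = -34 + 6·930 (−56 from intervention) = 5490
  C = 243 − 3·5490 = -16227
Change in C: -16227 − (-27627) = 11400

11400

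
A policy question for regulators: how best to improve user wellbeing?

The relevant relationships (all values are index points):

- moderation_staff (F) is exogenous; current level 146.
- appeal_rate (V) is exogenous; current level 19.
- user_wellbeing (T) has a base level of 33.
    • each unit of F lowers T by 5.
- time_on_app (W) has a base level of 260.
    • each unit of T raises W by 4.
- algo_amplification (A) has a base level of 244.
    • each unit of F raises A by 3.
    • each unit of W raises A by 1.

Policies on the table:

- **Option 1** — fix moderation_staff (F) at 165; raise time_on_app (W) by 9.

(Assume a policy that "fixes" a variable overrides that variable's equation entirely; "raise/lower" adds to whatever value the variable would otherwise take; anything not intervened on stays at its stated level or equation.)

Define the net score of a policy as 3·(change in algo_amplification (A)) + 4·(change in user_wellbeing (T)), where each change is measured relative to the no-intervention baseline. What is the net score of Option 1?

Baseline:
  F = 146
  T = 33 − 5·146 = -697
  W = 260 + 4·(-697) = -2528
  A = 244 + 3·146 + (-2528) = -1846
Option 1 (F := 165, W + 9):
  F = 165
  T = 33 − 5·165 = -792
  W = 260 + 4·(-792) (+9 from intervention) = -2899
  A = 244 + 3·165 + (-2899) = -2160
ΔA = -2160 − (-1846) = -314; ΔT = -792 − (-697) = -95
Score = 3·(-314) + 4·(-95) = -1322

-1322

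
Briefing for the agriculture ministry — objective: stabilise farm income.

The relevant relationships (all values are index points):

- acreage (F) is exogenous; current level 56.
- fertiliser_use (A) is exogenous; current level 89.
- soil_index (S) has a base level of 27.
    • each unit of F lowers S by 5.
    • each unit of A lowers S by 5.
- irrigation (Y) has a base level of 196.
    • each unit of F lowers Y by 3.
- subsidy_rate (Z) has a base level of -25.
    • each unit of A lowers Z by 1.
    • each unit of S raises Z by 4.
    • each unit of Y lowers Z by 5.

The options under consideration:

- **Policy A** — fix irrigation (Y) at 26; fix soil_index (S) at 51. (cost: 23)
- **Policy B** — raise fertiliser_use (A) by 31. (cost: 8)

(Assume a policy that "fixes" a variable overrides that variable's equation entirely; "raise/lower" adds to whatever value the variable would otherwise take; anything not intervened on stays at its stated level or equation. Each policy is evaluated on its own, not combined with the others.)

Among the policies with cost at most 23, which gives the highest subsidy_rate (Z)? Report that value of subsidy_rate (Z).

Policy A (Y := 26, S := 51):
  F = 56
  A = 89
  S = 51
  Y = 26
  Z = -25 − 89 + 4·51 − 5·26 = -40
Policy B (A + 31):
  F = 56
  A = 89 + 31 = 120
  S = 27 − 5·56 − 5·120 = -853
  Y = 196 − 3·56 = 28
  Z = -25 − 120 + 4·(-853) − 5·28 = -3697
Comparing — Policy A: Z=-40, Policy B: Z=-3697. Highest is -40 (Policy A).

-40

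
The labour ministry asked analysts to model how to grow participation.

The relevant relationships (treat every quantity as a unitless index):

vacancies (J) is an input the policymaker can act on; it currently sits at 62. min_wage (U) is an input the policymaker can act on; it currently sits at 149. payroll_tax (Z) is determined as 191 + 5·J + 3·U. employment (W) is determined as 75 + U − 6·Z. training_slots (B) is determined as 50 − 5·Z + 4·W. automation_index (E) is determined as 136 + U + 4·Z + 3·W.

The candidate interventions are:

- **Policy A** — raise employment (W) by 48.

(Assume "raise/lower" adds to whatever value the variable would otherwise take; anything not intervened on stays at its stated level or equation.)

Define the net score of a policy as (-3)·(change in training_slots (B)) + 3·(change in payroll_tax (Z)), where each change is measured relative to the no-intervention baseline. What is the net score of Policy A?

-576

Baseline:
  J = 62
  U = 149
  Z = 191 + 5·62 + 3·149 = 948
  W = 75 + 149 − 6·948 = -5464
  B = 50 − 5·948 + 4·(-5464) = -26546
Policy A (W + 48):
  J = 62
  U = 149
  Z = 191 + 5·62 + 3·149 = 948
  W = 75 + 149 − 6·948 (+48 from intervention) = -5416
  B = 50 − 5·948 + 4·(-5416) = -26354
ΔB = -26354 − (-26546) = 192; ΔZ = 948 − 948 = 0
Score = (-3)·192 + 3·0 = -576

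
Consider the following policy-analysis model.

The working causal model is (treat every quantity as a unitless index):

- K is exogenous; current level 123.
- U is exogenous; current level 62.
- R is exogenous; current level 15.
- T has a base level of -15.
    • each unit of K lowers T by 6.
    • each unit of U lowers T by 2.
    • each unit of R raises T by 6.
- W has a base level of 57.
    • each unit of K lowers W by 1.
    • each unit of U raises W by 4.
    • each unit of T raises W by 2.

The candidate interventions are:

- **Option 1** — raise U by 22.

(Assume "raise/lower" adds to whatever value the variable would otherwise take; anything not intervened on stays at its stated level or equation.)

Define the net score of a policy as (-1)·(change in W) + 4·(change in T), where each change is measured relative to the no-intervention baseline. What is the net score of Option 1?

Baseline:
  K = 123
  U = 62
  R = 15
  T = -15 − 6·123 − 2·62 + 6·15 = -787
  W = 57 − 123 + 4·62 + 2·(-787) = -1392
Option 1 (U + 22):
  K = 123
  U = 62 + 22 = 84
  R = 15
  T = -15 − 6·123 − 2·84 + 6·15 = -831
  W = 57 − 123 + 4·84 + 2·(-831) = -1392
ΔW = -1392 − (-1392) = 0; ΔT = -831 − (-787) = -44
Score = (-1)·0 + 4·(-44) = -176

-176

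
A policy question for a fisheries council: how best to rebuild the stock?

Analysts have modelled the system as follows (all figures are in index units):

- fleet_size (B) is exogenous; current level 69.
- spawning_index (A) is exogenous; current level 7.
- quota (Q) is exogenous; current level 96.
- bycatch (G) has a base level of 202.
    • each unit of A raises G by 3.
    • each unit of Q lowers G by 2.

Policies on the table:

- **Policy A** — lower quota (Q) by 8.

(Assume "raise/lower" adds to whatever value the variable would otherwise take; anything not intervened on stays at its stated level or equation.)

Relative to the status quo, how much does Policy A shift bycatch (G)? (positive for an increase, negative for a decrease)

Baseline:
  A = 7
  Q = 96
  G = 202 + 3·7 − 2·96 = 31
Policy A (Q − 8):
  A = 7
  Q = 96 − 8 = 88
  G = 202 + 3·7 − 2·88 = 47
Change in G: 47 − 31 = 16

16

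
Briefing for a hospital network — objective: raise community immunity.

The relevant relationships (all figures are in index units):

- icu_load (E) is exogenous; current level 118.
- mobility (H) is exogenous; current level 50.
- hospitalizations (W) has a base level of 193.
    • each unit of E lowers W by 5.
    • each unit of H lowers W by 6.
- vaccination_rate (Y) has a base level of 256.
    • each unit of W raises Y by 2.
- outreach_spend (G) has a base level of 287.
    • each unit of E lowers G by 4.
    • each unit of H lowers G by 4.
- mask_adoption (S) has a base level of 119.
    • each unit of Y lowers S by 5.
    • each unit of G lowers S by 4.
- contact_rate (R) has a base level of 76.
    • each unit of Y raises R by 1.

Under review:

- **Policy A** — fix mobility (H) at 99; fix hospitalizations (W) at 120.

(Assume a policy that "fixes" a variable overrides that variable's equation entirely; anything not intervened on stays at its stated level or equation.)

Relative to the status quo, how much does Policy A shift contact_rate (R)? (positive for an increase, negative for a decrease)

1634

Baseline:
  E = 118
  H = 50
  W = 193 − 5·118 − 6·50 = -697
  Y = 256 + 2·(-697) = -1138
  R = 76 + (-1138) = -1062
Policy A (H := 99, W := 120):
  E = 118
  H = 99
  W = 120
  Y = 256 + 2·120 = 496
  R = 76 + 496 = 572
Change in R: 572 − (-1062) = 1634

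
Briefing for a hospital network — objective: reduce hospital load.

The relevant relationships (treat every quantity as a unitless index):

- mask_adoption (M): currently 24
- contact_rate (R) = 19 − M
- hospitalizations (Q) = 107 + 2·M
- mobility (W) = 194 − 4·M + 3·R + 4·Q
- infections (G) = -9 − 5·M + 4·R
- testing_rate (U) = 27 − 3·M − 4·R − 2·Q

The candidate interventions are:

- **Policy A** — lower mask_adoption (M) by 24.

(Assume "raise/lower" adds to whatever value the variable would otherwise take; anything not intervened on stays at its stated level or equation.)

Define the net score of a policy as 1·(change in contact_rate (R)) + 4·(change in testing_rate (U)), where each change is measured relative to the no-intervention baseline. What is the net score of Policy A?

312

Baseline:
  M = 24
  R = 19 − 24 = -5
  Q = 107 + 2·24 = 155
  U = 27 − 3·24 − 4·(-5) − 2·155 = -335
Policy A (M − 24):
  M = 24 − 24 = 0
  R = 19 − 0 = 19
  Q = 107 + 2·0 = 107
  U = 27 − 3·0 − 4·19 − 2·107 = -263
ΔR = 19 − (-5) = 24; ΔU = -263 − (-335) = 72
Score = 1·24 + 4·72 = 312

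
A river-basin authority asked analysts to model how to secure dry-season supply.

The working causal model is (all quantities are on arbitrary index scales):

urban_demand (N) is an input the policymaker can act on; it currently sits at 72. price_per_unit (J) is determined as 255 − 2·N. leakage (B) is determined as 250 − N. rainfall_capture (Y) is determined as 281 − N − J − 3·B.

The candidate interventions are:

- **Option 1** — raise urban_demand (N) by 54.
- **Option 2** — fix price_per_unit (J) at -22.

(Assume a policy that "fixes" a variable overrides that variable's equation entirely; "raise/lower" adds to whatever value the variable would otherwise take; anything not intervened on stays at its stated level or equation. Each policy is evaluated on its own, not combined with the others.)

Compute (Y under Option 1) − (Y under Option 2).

83

Option 1 (N + 54):
  N = 72 + 54 = 126
  J = 255 − 2·126 = 3
  B = 250 − 126 = 124
  Y = 281 − 126 − 3 − 3·124 = -220
Option 2 (J := -22):
  N = 72
  J = -22
  B = 250 − 72 = 178
  Y = 281 − 72 − (-22) − 3·178 = -303
Y: -220 − (-303) = 83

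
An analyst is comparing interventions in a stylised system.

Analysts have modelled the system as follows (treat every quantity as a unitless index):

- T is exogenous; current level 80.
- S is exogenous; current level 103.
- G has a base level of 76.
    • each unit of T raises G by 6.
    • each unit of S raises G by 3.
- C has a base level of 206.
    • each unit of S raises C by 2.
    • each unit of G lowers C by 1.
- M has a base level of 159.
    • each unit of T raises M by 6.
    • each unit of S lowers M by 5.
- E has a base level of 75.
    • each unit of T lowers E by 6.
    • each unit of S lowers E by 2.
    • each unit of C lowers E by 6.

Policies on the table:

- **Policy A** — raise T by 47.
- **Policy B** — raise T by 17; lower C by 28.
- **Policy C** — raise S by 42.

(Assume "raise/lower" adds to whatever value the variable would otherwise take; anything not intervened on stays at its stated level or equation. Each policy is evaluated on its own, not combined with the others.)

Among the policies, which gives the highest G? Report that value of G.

Policy A (T + 47):
  T = 80 + 47 = 127
  S = 103
  G = 76 + 6·127 + 3·103 = 1147
Policy B (T + 17, C − 28):
  T = 80 + 17 = 97
  S = 103
  G = 76 + 6·97 + 3·103 = 967
Policy C (S + 42):
  T = 80
  S = 103 + 42 = 145
  G = 76 + 6·80 + 3·145 = 991
Comparing — Policy A: G=1147, Policy B: G=967, Policy C: G=991. Highest is 1147 (Policy A).

1147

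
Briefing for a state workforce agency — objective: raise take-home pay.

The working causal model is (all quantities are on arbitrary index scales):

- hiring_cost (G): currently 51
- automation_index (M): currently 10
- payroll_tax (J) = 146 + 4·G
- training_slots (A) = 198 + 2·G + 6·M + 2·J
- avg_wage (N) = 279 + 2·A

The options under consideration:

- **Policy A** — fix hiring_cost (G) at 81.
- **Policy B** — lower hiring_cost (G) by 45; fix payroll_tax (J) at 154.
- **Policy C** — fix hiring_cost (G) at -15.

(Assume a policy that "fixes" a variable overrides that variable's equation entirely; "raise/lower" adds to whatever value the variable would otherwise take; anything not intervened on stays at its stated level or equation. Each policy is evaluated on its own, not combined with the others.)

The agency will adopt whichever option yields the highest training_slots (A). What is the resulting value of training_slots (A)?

1360

Policy A (G := 81):
  G = 81
  M = 10
  J = 146 + 4·81 = 470
  A = 198 + 2·81 + 6·10 + 2·470 = 1360
Policy B (G − 45, J := 154):
  G = 51 − 45 = 6
  M = 10
  J = 154
  A = 198 + 2·6 + 6·10 + 2·154 = 578
Policy C (G := -15):
  G = -15
  M = 10
  J = 146 + 4·(-15) = 86
  A = 198 + 2·(-15) + 6·10 + 2·86 = 400
Comparing — Policy A: A=1360, Policy B: A=578, Policy C: A=400. Highest is 1360 (Policy A).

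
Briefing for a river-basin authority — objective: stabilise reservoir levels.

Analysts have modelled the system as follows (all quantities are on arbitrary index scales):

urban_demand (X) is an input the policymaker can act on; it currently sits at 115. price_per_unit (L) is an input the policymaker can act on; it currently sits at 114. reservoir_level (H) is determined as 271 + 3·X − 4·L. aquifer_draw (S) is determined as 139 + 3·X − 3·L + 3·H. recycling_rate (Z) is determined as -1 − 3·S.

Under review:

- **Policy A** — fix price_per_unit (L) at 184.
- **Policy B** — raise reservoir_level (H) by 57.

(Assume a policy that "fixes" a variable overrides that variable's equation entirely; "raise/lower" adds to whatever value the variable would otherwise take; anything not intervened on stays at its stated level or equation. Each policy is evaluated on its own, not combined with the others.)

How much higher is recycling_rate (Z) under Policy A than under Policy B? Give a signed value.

3663

Policy A (L := 184):
  X = 115
  L = 184
  H = 271 + 3·115 − 4·184 = -120
  S = 139 + 3·115 − 3·184 + 3·(-120) = -428
  Z = -1 − 3·(-428) = 1283
Policy B (H + 57):
  X = 115
  L = 114
  H = 271 + 3·115 − 4·114 (+57 from intervention) = 217
  S = 139 + 3·115 − 3·114 + 3·217 = 793
  Z = -1 − 3·793 = -2380
Z: 1283 − (-2380) = 3663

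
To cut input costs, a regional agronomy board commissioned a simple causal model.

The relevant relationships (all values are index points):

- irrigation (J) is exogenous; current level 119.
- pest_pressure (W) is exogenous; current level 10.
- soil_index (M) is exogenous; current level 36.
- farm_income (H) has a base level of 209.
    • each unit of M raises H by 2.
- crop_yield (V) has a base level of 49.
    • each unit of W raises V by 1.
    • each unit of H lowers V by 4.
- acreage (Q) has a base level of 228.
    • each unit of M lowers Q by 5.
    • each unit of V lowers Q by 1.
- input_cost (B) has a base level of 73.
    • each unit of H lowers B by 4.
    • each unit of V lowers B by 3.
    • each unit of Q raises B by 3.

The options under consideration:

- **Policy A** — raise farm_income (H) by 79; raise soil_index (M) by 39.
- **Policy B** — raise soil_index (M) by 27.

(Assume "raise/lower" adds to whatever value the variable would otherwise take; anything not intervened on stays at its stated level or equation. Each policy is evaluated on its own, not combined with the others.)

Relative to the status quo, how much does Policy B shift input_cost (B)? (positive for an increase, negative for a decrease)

Baseline:
  W = 10
  M = 36
  H = 209 + 2·36 = 281
  V = 49 + 10 − 4·281 = -1065
  Q = 228 − 5·36 − (-1065) = 1113
  B = 73 − 4·281 − 3·(-1065) + 3·1113 = 5483
Policy B (M + 27):
  W = 10
  M = 36 + 27 = 63
  H = 209 + 2·63 = 335
  V = 49 + 10 − 4·335 = -1281
  Q = 228 − 5·63 − (-1281) = 1194
  B = 73 − 4·335 − 3·(-1281) + 3·1194 = 6158
Change in B: 6158 − 5483 = 675

675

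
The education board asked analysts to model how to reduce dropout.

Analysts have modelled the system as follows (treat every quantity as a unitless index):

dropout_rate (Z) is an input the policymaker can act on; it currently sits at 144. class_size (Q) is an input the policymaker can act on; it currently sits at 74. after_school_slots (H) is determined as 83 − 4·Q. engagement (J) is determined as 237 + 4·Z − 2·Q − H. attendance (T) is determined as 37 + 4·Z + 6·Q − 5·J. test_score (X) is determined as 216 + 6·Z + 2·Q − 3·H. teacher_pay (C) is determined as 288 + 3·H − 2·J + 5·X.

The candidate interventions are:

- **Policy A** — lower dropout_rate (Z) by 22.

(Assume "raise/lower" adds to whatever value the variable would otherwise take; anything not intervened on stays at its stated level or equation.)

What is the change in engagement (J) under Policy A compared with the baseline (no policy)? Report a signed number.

-88

Baseline:
  Z = 144
  Q = 74
  H = 83 − 4·74 = -213
  J = 237 + 4·144 − 2·74 − (-213) = 878
Policy A (Z − 22):
  Z = 144 − 22 = 122
  Q = 74
  H = 83 − 4·74 = -213
  J = 237 + 4·122 − 2·74 − (-213) = 790
Change in J: 790 − 878 = -88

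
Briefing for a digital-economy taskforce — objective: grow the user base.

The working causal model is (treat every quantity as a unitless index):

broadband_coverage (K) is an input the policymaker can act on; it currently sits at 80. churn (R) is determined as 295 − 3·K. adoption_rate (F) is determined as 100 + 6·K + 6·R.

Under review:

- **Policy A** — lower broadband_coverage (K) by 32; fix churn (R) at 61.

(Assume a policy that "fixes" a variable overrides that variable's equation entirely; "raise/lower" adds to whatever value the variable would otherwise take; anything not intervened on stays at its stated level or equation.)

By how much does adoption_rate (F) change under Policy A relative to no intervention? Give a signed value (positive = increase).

Baseline:
  K = 80
  R = 295 − 3·80 = 55
  F = 100 + 6·80 + 6·55 = 910
Policy A (K − 32, R := 61):
  K = 80 − 32 = 48
  R = 61
  F = 100 + 6·48 + 6·61 = 754
Change in F: 754 − 910 = -156

-156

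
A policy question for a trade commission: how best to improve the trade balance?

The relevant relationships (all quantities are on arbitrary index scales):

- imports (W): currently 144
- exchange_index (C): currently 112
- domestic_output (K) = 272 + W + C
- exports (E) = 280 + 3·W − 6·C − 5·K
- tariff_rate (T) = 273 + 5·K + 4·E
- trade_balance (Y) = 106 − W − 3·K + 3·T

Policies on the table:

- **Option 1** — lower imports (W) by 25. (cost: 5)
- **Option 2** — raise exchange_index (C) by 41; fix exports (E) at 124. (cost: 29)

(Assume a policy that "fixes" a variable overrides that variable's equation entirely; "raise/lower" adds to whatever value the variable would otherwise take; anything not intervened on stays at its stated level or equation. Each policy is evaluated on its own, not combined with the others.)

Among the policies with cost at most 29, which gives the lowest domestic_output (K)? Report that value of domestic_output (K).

503

Option 1 (W − 25):
  W = 144 − 25 = 119
  C = 112
  K = 272 + 119 + 112 = 503
Option 2 (C + 41, E := 124):
  W = 144
  C = 112 + 41 = 153
  K = 272 + 144 + 153 = 569
Comparing — Option 1: K=503, Option 2: K=569. Lowest is 503 (Option 1).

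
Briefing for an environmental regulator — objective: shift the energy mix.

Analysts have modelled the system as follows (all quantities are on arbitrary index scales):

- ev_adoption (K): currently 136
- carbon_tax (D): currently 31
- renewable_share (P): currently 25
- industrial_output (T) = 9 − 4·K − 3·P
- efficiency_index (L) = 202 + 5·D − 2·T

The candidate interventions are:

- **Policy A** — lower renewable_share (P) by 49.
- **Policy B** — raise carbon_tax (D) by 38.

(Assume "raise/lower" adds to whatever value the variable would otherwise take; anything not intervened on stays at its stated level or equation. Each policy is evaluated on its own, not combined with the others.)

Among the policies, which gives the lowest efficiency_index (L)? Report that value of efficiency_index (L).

1283

Policy A (P − 49):
  K = 136
  D = 31
  P = 25 − 49 = -24
  T = 9 − 4·136 − 3·(-24) = -463
  L = 202 + 5·31 − 2·(-463) = 1283
Policy B (D + 38):
  K = 136
  D = 31 + 38 = 69
  P = 25
  T = 9 − 4·136 − 3·25 = -610
  L = 202 + 5·69 − 2·(-610) = 1767
Comparing — Policy A: L=1283, Policy B: L=1767. Lowest is 1283 (Policy A).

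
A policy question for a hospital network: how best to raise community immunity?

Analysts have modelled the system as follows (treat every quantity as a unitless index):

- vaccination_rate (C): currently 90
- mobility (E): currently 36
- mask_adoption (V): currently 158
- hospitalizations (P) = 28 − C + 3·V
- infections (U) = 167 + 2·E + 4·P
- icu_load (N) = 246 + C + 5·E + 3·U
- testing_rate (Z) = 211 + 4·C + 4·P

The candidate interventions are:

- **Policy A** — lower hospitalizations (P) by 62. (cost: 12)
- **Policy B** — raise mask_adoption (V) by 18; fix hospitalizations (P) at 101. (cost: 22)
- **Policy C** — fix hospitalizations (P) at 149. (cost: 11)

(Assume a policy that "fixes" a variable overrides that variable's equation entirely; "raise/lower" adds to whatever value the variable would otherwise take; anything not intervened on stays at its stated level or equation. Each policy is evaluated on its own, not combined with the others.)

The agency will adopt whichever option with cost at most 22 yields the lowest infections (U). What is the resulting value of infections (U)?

Policy A (P − 62):
  C = 90
  E = 36
  V = 158
  P = 28 − 90 + 3·158 (−62 from intervention) = 350
  U = 167 + 2·36 + 4·350 = 1639
Policy B (V + 18, P := 101):
  C = 90
  E = 36
  V = 158 + 18 = 176
  P = 101
  U = 167 + 2·36 + 4·101 = 643
Policy C (P := 149):
  C = 90
  E = 36
  V = 158
  P = 149
  U = 167 + 2·36 + 4·149 = 835
Comparing — Policy A: U=1639, Policy B: U=643, Policy C: U=835. Lowest is 643 (Policy B).

643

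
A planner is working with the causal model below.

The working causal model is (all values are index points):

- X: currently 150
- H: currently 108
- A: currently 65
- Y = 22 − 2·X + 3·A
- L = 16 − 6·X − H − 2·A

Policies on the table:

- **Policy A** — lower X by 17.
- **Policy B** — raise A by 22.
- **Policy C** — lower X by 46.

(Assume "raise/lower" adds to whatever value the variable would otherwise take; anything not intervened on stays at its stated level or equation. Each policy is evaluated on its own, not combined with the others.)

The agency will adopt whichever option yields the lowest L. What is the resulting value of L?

-1166

Policy A (X − 17):
  X = 150 − 17 = 133
  H = 108
  A = 65
  L = 16 − 6·133 − 108 − 2·65 = -1020
Policy B (A + 22):
  X = 150
  H = 108
  A = 65 + 22 = 87
  L = 16 − 6·150 − 108 − 2·87 = -1166
Policy C (X − 46):
  X = 150 − 46 = 104
  H = 108
  A = 65
  L = 16 − 6·104 − 108 − 2·65 = -846
Comparing — Policy A: L=-1020, Policy B: L=-1166, Policy C: L=-846. Lowest is -1166 (Policy B).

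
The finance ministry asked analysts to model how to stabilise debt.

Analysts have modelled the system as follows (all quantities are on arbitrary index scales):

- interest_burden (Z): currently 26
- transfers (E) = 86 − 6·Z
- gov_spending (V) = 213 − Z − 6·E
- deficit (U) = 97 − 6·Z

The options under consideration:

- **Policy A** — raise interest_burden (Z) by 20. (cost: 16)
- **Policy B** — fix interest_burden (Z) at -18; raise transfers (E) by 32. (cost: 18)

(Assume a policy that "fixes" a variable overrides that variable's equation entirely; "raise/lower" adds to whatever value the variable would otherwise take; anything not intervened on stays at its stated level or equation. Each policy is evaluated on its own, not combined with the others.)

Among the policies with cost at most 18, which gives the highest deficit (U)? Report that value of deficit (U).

205

Policy A (Z + 20):
  Z = 26 + 20 = 46
  U = 97 − 6·46 = -179
Policy B (Z := -18, E + 32):
  Z = -18
  U = 97 − 6·(-18) = 205
Comparing — Policy A: U=-179, Policy B: U=205. Highest is 205 (Policy B).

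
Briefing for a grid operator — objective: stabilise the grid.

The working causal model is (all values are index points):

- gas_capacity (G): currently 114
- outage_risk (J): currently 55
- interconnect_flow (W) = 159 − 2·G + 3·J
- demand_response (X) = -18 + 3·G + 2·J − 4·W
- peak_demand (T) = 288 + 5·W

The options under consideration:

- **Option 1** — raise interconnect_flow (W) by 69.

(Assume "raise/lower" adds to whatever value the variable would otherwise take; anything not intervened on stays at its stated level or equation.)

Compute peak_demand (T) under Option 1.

1113

Option 1 (W + 69):
  G = 114
  J = 55
  W = 159 − 2·114 + 3·55 (+69 from intervention) = 165
  T = 288 + 5·165 = 1113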